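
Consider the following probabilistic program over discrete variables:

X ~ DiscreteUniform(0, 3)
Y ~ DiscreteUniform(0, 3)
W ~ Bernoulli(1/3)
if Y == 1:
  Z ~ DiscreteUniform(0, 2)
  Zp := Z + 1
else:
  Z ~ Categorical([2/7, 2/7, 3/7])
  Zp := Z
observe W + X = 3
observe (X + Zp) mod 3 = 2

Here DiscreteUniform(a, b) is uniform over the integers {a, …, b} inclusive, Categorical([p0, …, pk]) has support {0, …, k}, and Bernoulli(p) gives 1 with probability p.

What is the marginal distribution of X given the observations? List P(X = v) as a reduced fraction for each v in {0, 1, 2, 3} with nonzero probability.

Enumerate traces; 8 have nonzero weight after conditioning:
  (X=2, Y=0, W=1, Z=0) weight 1/168
  (X=2, Y=1, W=1, Z=2) weight 1/144
  (X=2, Y=2, W=1, Z=0) weight 1/168
  (X=2, Y=3, W=1, Z=0) weight 1/168
  (X=3, Y=0, W=0, Z=2) weight 1/56
  (X=3, Y=1, W=0, Z=1) weight 1/72
  (X=3, Y=2, W=0, Z=2) weight 1/56
  (X=3, Y=3, W=0, Z=2) weight 1/56
Group by X:
  weight(X=2) = 25/1008
  weight(X=3) = 17/252
Total weight = 25/1008 + 17/252 = 31/336
P(X=2 | obs) = 25/1008 / 31/336 = 25/93
P(X=3 | obs) = 17/252 / 31/336 = 68/93

P(X=2) = 25/93, P(X=3) = 68/93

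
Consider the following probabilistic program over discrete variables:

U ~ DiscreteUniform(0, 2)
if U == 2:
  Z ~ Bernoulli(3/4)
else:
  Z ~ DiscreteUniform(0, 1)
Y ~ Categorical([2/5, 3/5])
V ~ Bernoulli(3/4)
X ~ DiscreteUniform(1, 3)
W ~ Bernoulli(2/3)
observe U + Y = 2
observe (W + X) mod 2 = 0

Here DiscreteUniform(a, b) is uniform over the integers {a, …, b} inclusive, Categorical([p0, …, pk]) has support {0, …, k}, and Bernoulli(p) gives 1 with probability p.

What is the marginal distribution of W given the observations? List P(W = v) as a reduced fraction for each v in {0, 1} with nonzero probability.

Enumerate traces; 24 have nonzero weight after conditioning:
  (U=1, Z=0, Y=1, V=0, X=1, W=1) weight 1/180
  (U=1, Z=0, Y=1, V=0, X=2, W=0) weight 1/360
  (U=1, Z=0, Y=1, V=0, X=3, W=1) weight 1/180
  (U=1, Z=0, Y=1, V=1, X=1, W=1) weight 1/60
  (U=1, Z=0, Y=1, V=1, X=2, W=0) weight 1/120
  (U=1, Z=0, Y=1, V=1, X=3, W=1) weight 1/60
  (U=1, Z=1, Y=1, V=0, X=1, W=1) weight 1/180
  (U=1, Z=1, Y=1, V=0, X=2, W=0) weight 1/360
  … 16 more
Group by W:
  weight(W=0) = 1/27
  weight(W=1) = 4/27
Total weight = 1/27 + 4/27 = 5/27
P(W=0 | obs) = 1/27 / 5/27 = 1/5
P(W=1 | obs) = 4/27 / 5/27 = 4/5

P(W=0) = 1/5, P(W=1) = 4/5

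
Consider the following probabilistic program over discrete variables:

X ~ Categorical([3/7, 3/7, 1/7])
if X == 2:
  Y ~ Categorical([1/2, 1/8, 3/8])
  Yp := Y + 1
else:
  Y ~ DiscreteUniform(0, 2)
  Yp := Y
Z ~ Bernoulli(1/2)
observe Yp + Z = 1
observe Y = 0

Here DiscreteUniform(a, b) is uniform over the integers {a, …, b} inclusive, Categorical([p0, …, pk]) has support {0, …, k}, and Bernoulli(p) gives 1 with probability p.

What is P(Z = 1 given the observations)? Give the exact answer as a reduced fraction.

Enumerate traces; 3 have nonzero weight after conditioning:
  (X=0, Y=0, Z=1) weight 1/14
  (X=1, Y=0, Z=1) weight 1/14
  (X=2, Y=0, Z=0) weight 1/28
Group by Z:
  weight(Z=0) = 1/28
  weight(Z=1) = 1/7
Total weight = 1/28 + 1/7 = 5/28
P(Z=0 | obs) = 1/28 / 5/28 = 1/5
P(Z=1 | obs) = 1/7 / 5/28 = 4/5

P(Z = 1 | obs) = 4/5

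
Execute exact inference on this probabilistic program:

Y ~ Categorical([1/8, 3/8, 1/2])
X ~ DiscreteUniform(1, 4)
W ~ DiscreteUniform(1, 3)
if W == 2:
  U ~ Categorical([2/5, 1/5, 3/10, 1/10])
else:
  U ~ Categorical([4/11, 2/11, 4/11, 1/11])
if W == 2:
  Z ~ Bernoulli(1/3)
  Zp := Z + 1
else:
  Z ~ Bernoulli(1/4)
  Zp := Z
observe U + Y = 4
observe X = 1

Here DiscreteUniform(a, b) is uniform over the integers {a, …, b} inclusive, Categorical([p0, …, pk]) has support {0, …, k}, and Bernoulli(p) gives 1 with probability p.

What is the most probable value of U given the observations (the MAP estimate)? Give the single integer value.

Enumerate traces; 12 have nonzero weight after conditioning:
  (Y=1, X=1, W=1, U=3, Z=0) weight 3/1408
  (Y=1, X=1, W=1, U=3, Z=1) weight 1/1408
  (Y=1, X=1, W=2, U=3, Z=0) weight 1/480
  (Y=1, X=1, W=2, U=3, Z=1) weight 1/960
  (Y=1, X=1, W=3, U=3, Z=0) weight 3/1408
  (Y=1, X=1, W=3, U=3, Z=1) weight 1/1408
  (Y=2, X=1, W=1, U=2, Z=0) weight 1/88
  (Y=2, X=1, W=1, U=2, Z=1) weight 1/264
  … 4 more
Group by U:
  weight(U=2) = 113/2640
  weight(U=3) = 31/3520
Total weight = 113/2640 + 31/3520 = 109/2112
P(U=2 | obs) = 113/2640 / 109/2112 = 452/545
P(U=3 | obs) = 31/3520 / 109/2112 = 93/545
argmax = 2

argmax_v P(U = v | obs) = 2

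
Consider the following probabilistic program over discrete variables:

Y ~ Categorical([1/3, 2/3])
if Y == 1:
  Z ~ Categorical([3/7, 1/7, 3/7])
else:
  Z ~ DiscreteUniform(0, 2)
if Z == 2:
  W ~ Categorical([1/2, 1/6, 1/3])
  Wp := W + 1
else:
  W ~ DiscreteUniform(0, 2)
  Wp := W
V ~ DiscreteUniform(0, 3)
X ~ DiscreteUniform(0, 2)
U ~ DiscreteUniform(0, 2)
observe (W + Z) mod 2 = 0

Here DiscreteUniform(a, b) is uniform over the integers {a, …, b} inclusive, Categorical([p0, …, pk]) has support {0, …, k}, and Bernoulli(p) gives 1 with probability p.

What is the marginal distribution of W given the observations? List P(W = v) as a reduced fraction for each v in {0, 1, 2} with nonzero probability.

P(W=0) = 125/251, P(W=1) = 26/251, P(W=2) = 100/251

Enumerate traces; 360 have nonzero weight after conditioning:
  (Y=0, Z=0, W=0, V=0, X=0, U=0) weight 1/972
  (Y=0, Z=0, W=0, V=0, X=0, U=1) weight 1/972
  (Y=0, Z=0, W=0, V=0, X=0, U=2) weight 1/972
  (Y=0, Z=0, W=0, V=0, X=1, U=0) weight 1/972
  (Y=0, Z=0, W=0, V=0, X=1, U=1) weight 1/972
  (Y=0, Z=0, W=0, V=0, X=1, U=2) weight 1/972
  (Y=0, Z=0, W=0, V=0, X=2, U=0) weight 1/972
  (Y=0, Z=0, W=0, V=0, X=2, U=1) weight 1/972
  (Y=0, Z=0, W=2, V=0, X=0, U=0) weight 1/972
  (Y=0, Z=1, W=1, V=0, X=0, U=0) weight 1/972
  … 350 more
Group by W:
  weight(W=0) = 125/378
  weight(W=1) = 13/189
  weight(W=2) = 50/189
Total weight = 125/378 + 13/189 + 50/189 = 251/378
P(W=0 | obs) = 125/378 / 251/378 = 125/251
P(W=1 | obs) = 13/189 / 251/378 = 26/251
P(W=2 | obs) = 50/189 / 251/378 = 100/251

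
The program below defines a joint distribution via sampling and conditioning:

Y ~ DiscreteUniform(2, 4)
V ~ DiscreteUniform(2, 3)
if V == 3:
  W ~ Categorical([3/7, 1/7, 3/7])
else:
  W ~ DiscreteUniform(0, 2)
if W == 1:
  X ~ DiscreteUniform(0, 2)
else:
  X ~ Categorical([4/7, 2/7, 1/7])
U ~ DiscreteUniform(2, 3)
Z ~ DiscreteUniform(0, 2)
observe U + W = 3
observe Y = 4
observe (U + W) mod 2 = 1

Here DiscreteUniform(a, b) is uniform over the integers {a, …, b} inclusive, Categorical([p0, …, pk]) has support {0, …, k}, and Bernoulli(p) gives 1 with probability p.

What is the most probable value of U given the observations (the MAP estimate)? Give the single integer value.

Enumerate traces; 36 have nonzero weight after conditioning:
  (Y=4, V=2, W=0, X=0, U=3, Z=0) weight 1/189
  (Y=4, V=2, W=0, X=0, U=3, Z=1) weight 1/189
  (Y=4, V=2, W=0, X=0, U=3, Z=2) weight 1/189
  (Y=4, V=2, W=0, X=1, U=3, Z=0) weight 1/378
  (Y=4, V=2, W=0, X=1, U=3, Z=1) weight 1/378
  (Y=4, V=2, W=0, X=1, U=3, Z=2) weight 1/378
  (Y=4, V=2, W=0, X=2, U=3, Z=0) weight 1/756
  (Y=4, V=2, W=0, X=2, U=3, Z=1) weight 1/756
  (Y=4, V=2, W=1, X=0, U=2, Z=0) weight 1/324
  … 27 more
Group by U:
  weight(U=2) = 5/126
  weight(U=3) = 4/63
Total weight = 5/126 + 4/63 = 13/126
P(U=2 | obs) = 5/126 / 13/126 = 5/13
P(U=3 | obs) = 4/63 / 13/126 = 8/13
argmax = 3

argmax_v P(U = v | obs) = 3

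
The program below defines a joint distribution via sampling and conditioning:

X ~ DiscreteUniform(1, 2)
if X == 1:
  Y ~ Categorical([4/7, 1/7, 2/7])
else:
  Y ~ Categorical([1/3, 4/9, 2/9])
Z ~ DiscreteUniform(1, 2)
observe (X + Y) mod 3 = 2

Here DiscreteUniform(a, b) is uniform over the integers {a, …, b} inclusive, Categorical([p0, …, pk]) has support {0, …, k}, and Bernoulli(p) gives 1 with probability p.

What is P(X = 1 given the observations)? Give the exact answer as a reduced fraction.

Enumerate traces; 4 have nonzero weight after conditioning:
  (X=1, Y=1, Z=1) weight 1/28
  (X=1, Y=1, Z=2) weight 1/28
  (X=2, Y=0, Z=1) weight 1/12
  (X=2, Y=0, Z=2) weight 1/12
Group by X:
  weight(X=1) = 1/14
  weight(X=2) = 1/6
Total weight = 1/14 + 1/6 = 5/21
P(X=1 | obs) = 1/14 / 5/21 = 3/10
P(X=2 | obs) = 1/6 / 5/21 = 7/10

P(X = 1 | obs) = 3/10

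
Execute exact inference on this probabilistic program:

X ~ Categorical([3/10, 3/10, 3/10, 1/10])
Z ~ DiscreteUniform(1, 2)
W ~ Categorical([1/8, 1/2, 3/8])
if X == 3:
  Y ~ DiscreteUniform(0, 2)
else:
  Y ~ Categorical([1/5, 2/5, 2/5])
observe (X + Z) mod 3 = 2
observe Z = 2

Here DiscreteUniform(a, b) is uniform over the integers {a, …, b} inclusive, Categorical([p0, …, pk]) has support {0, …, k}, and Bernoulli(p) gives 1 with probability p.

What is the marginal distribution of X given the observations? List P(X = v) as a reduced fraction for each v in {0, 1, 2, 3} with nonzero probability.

Enumerate traces; 18 have nonzero weight after conditioning:
  (X=0, Z=2, W=0, Y=0) weight 3/800
  (X=0, Z=2, W=0, Y=1) weight 3/400
  (X=0, Z=2, W=0, Y=2) weight 3/400
  (X=0, Z=2, W=1, Y=0) weight 3/200
  (X=0, Z=2, W=1, Y=1) weight 3/100
  (X=0, Z=2, W=1, Y=2) weight 3/100
  (X=0, Z=2, W=2, Y=0) weight 9/800
  (X=0, Z=2, W=2, Y=1) weight 9/400
  (X=3, Z=2, W=0, Y=0) weight 1/480
  … 9 more
Group by X:
  weight(X=0) = 3/20
  weight(X=3) = 1/20
Total weight = 3/20 + 1/20 = 1/5
P(X=0 | obs) = 3/20 / 1/5 = 3/4
P(X=3 | obs) = 1/20 / 1/5 = 1/4

P(X=0) = 3/4, P(X=3) = 1/4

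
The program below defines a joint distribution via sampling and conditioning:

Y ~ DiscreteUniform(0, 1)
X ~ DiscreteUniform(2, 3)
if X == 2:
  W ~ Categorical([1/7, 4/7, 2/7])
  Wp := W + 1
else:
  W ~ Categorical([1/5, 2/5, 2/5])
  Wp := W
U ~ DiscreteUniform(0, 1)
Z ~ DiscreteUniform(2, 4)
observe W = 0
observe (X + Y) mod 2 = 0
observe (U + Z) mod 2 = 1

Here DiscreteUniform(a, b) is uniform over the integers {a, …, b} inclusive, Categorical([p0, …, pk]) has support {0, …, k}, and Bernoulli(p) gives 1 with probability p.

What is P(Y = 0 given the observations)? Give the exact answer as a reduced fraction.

P(Y = 0 | obs) = 5/12

Enumerate traces; 6 have nonzero weight after conditioning:
  (Y=0, X=2, W=0, U=0, Z=3) weight 1/168
  (Y=0, X=2, W=0, U=1, Z=2) weight 1/168
  (Y=0, X=2, W=0, U=1, Z=4) weight 1/168
  (Y=1, X=3, W=0, U=0, Z=3) weight 1/120
  (Y=1, X=3, W=0, U=1, Z=2) weight 1/120
  (Y=1, X=3, W=0, U=1, Z=4) weight 1/120
Group by Y:
  weight(Y=0) = 1/56
  weight(Y=1) = 1/40
Total weight = 1/56 + 1/40 = 3/70
P(Y=0 | obs) = 1/56 / 3/70 = 5/12
P(Y=1 | obs) = 1/40 / 3/70 = 7/12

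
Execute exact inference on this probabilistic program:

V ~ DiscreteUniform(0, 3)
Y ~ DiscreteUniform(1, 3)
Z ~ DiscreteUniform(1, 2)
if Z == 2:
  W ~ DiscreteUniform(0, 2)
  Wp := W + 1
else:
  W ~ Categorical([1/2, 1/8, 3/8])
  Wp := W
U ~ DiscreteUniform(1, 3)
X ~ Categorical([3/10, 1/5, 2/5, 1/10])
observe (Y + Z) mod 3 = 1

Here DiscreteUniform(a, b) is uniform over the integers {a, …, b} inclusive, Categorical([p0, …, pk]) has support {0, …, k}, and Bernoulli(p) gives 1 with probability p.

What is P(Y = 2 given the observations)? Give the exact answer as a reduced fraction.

P(Y = 2 | obs) = 1/2

Enumerate traces; 288 have nonzero weight after conditioning:
  (V=0, Y=2, Z=2, W=0, U=1, X=0) weight 1/720
  (V=0, Y=2, Z=2, W=0, U=1, X=1) weight 1/1080
  (V=0, Y=2, Z=2, W=0, U=1, X=2) weight 1/540
  (V=0, Y=2, Z=2, W=0, U=1, X=3) weight 1/2160
  (V=0, Y=2, Z=2, W=0, U=2, X=0) weight 1/720
  (V=0, Y=2, Z=2, W=0, U=2, X=1) weight 1/1080
  (V=0, Y=2, Z=2, W=0, U=2, X=2) weight 1/540
  (V=0, Y=2, Z=2, W=0, U=2, X=3) weight 1/2160
  (V=0, Y=3, Z=1, W=0, U=1, X=0) weight 1/480
  … 279 more
Group by Y:
  weight(Y=2) = 1/6
  weight(Y=3) = 1/6
Total weight = 1/6 + 1/6 = 1/3
P(Y=2 | obs) = 1/6 / 1/3 = 1/2
P(Y=3 | obs) = 1/6 / 1/3 = 1/2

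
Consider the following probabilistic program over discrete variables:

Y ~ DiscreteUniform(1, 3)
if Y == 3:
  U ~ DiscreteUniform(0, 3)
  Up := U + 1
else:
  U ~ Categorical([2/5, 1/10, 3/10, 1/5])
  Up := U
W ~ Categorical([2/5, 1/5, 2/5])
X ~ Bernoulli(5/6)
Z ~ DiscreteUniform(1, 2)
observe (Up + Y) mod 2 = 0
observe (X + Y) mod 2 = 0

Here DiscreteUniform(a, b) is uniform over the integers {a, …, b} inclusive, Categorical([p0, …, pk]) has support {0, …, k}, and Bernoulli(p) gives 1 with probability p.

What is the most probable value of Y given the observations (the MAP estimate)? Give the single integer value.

Enumerate traces; 36 have nonzero weight after conditioning:
  (Y=1, U=1, W=0, X=1, Z=1) weight 1/180
  (Y=1, U=1, W=0, X=1, Z=2) weight 1/180
  (Y=1, U=1, W=1, X=1, Z=1) weight 1/360
  (Y=1, U=1, W=1, X=1, Z=2) weight 1/360
  (Y=1, U=1, W=2, X=1, Z=1) weight 1/180
  (Y=1, U=1, W=2, X=1, Z=2) weight 1/180
  (Y=1, U=3, W=0, X=1, Z=1) weight 1/90
  (Y=1, U=3, W=0, X=1, Z=2) weight 1/90
  (Y=2, U=0, W=0, X=0, Z=1) weight 1/225
  (Y=3, U=0, W=0, X=1, Z=1) weight 1/72
  … 26 more
Group by Y:
  weight(Y=1) = 1/12
  weight(Y=2) = 7/180
  weight(Y=3) = 5/36
Total weight = 1/12 + 7/180 + 5/36 = 47/180
P(Y=1 | obs) = 1/12 / 47/180 = 15/47
P(Y=2 | obs) = 7/180 / 47/180 = 7/47
P(Y=3 | obs) = 5/36 / 47/180 = 25/47
argmax = 3

argmax_v P(Y = v | obs) = 3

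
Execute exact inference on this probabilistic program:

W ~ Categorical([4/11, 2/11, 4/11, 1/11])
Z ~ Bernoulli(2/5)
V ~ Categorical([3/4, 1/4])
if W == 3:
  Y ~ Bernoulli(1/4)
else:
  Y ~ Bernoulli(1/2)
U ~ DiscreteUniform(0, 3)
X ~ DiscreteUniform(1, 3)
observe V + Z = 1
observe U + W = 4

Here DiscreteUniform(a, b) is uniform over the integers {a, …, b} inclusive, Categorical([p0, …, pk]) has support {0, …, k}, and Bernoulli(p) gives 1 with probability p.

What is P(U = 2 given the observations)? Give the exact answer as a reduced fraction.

P(U = 2 | obs) = 4/7

Enumerate traces; 36 have nonzero weight after conditioning:
  (W=1, Z=0, V=1, Y=0, U=3, X=1) weight 1/880
  (W=1, Z=0, V=1, Y=0, U=3, X=2) weight 1/880
  (W=1, Z=0, V=1, Y=0, U=3, X=3) weight 1/880
  (W=1, Z=0, V=1, Y=1, U=3, X=1) weight 1/880
  (W=1, Z=0, V=1, Y=1, U=3, X=2) weight 1/880
  (W=1, Z=0, V=1, Y=1, U=3, X=3) weight 1/880
  (W=1, Z=1, V=0, Y=0, U=3, X=1) weight 1/440
  (W=1, Z=1, V=0, Y=0, U=3, X=2) weight 1/440
  (W=2, Z=0, V=1, Y=0, U=2, X=1) weight 1/440
  (W=3, Z=0, V=1, Y=0, U=1, X=1) weight 3/3520
  … 26 more
Group by U:
  weight(U=1) = 9/880
  weight(U=2) = 9/220
  weight(U=3) = 9/440
Total weight = 9/880 + 9/220 + 9/440 = 63/880
P(U=1 | obs) = 9/880 / 63/880 = 1/7
P(U=2 | obs) = 9/220 / 63/880 = 4/7
P(U=3 | obs) = 9/440 / 63/880 = 2/7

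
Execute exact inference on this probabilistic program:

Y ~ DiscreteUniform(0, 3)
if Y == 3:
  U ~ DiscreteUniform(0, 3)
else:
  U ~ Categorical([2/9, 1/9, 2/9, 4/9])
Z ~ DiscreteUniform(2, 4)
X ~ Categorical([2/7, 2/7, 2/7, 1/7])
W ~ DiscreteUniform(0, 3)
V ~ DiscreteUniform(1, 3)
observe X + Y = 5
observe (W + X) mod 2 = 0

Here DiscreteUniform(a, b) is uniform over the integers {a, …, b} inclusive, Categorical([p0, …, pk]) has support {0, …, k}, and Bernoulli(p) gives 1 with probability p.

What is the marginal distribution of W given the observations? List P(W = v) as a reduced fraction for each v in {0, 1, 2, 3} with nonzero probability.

P(W=0) = 1/3, P(W=1) = 1/6, P(W=2) = 1/3, P(W=3) = 1/6

Enumerate traces; 144 have nonzero weight after conditioning:
  (Y=2, U=0, Z=2, X=3, W=1, V=1) weight 1/4536
  (Y=2, U=0, Z=2, X=3, W=1, V=2) weight 1/4536
  (Y=2, U=0, Z=2, X=3, W=1, V=3) weight 1/4536
  (Y=2, U=0, Z=2, X=3, W=3, V=1) weight 1/4536
  (Y=2, U=0, Z=2, X=3, W=3, V=2) weight 1/4536
  (Y=2, U=0, Z=2, X=3, W=3, V=3) weight 1/4536
  (Y=2, U=0, Z=3, X=3, W=1, V=1) weight 1/4536
  (Y=2, U=0, Z=3, X=3, W=1, V=2) weight 1/4536
  (Y=3, U=0, Z=2, X=2, W=0, V=1) weight 1/2016
  (Y=3, U=0, Z=2, X=2, W=2, V=1) weight 1/2016
  … 134 more
Group by W:
  weight(W=0) = 1/56
  weight(W=1) = 1/112
  weight(W=2) = 1/56
  weight(W=3) = 1/112
Total weight = 1/56 + 1/112 + 1/56 + 1/112 = 3/56
P(W=0 | obs) = 1/56 / 3/56 = 1/3
P(W=1 | obs) = 1/112 / 3/56 = 1/6
P(W=2 | obs) = 1/56 / 3/56 = 1/3
P(W=3 | obs) = 1/112 / 3/56 = 1/6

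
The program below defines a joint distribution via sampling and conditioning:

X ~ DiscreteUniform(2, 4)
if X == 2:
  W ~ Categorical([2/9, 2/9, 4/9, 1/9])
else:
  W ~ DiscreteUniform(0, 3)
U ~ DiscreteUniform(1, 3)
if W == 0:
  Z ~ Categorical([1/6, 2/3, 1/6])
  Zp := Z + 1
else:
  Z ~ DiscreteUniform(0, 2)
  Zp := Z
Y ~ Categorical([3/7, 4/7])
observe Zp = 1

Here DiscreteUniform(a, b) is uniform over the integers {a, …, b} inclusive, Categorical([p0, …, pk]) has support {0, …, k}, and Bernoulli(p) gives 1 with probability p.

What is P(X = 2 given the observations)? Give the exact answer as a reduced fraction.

Enumerate traces; 72 have nonzero weight after conditioning:
  (X=2, W=0, U=1, Z=0, Y=0) weight 1/567
  (X=2, W=0, U=1, Z=0, Y=1) weight 4/1701
  (X=2, W=0, U=2, Z=0, Y=0) weight 1/567
  (X=2, W=0, U=2, Z=0, Y=1) weight 4/1701
  (X=2, W=0, U=3, Z=0, Y=0) weight 1/567
  (X=2, W=0, U=3, Z=0, Y=1) weight 4/1701
  (X=2, W=1, U=1, Z=1, Y=0) weight 2/567
  (X=2, W=1, U=1, Z=1, Y=1) weight 8/1701
  (X=3, W=0, U=1, Z=0, Y=0) weight 1/504
  (X=4, W=0, U=1, Z=0, Y=0) weight 1/504
  … 62 more
Group by X:
  weight(X=2) = 8/81
  weight(X=3) = 7/72
  weight(X=4) = 7/72
Total weight = 8/81 + 7/72 + 7/72 = 95/324
P(X=2 | obs) = 8/81 / 95/324 = 32/95
P(X=3 | obs) = 7/72 / 95/324 = 63/190
P(X=4 | obs) = 7/72 / 95/324 = 63/190

P(X = 2 | obs) = 32/95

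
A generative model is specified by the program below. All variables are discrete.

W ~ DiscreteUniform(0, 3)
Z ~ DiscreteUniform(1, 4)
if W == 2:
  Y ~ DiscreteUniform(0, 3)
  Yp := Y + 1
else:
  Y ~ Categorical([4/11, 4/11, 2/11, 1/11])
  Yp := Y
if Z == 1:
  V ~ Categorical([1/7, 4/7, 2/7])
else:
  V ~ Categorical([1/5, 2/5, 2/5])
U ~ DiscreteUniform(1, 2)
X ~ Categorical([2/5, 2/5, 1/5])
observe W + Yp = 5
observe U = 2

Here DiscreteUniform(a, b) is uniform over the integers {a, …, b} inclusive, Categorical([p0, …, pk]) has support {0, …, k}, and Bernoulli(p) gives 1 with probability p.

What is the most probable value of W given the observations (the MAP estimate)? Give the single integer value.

argmax_v P(W = v | obs) = 2

Enumerate traces; 72 have nonzero weight after conditioning:
  (W=2, Z=1, Y=2, V=0, U=2, X=0) weight 1/2240
  (W=2, Z=1, Y=2, V=0, U=2, X=1) weight 1/2240
  (W=2, Z=1, Y=2, V=0, U=2, X=2) weight 1/4480
  (W=2, Z=1, Y=2, V=1, U=2, X=0) weight 1/560
  (W=2, Z=1, Y=2, V=1, U=2, X=1) weight 1/560
  (W=2, Z=1, Y=2, V=1, U=2, X=2) weight 1/1120
  (W=2, Z=1, Y=2, V=2, U=2, X=0) weight 1/1120
  (W=2, Z=1, Y=2, V=2, U=2, X=1) weight 1/1120
  (W=3, Z=1, Y=2, V=0, U=2, X=0) weight 1/3080
  … 63 more
Group by W:
  weight(W=2) = 1/32
  weight(W=3) = 1/44
Total weight = 1/32 + 1/44 = 19/352
P(W=2 | obs) = 1/32 / 19/352 = 11/19
P(W=3 | obs) = 1/44 / 19/352 = 8/19
argmax = 2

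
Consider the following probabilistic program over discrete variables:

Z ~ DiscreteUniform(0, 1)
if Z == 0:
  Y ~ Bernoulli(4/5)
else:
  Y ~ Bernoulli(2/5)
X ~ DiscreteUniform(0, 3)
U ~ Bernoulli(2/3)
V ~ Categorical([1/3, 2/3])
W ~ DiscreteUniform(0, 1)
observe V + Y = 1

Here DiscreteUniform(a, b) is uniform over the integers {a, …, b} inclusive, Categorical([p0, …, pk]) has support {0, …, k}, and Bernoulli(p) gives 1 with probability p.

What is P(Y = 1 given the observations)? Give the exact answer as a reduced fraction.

Enumerate traces; 64 have nonzero weight after conditioning:
  (Z=0, Y=0, X=0, U=0, V=1, W=0) weight 1/360
  (Z=0, Y=0, X=0, U=0, V=1, W=1) weight 1/360
  (Z=0, Y=0, X=0, U=1, V=1, W=0) weight 1/180
  (Z=0, Y=0, X=0, U=1, V=1, W=1) weight 1/180
  (Z=0, Y=0, X=1, U=0, V=1, W=0) weight 1/360
  (Z=0, Y=0, X=1, U=0, V=1, W=1) weight 1/360
  (Z=0, Y=0, X=1, U=1, V=1, W=0) weight 1/180
  (Z=0, Y=0, X=1, U=1, V=1, W=1) weight 1/180
  (Z=0, Y=1, X=0, U=0, V=0, W=0) weight 1/180
  … 55 more
Group by Y:
  weight(Y=0) = 4/15
  weight(Y=1) = 1/5
Total weight = 4/15 + 1/5 = 7/15
P(Y=0 | obs) = 4/15 / 7/15 = 4/7
P(Y=1 | obs) = 1/5 / 7/15 = 3/7

P(Y = 1 | obs) = 3/7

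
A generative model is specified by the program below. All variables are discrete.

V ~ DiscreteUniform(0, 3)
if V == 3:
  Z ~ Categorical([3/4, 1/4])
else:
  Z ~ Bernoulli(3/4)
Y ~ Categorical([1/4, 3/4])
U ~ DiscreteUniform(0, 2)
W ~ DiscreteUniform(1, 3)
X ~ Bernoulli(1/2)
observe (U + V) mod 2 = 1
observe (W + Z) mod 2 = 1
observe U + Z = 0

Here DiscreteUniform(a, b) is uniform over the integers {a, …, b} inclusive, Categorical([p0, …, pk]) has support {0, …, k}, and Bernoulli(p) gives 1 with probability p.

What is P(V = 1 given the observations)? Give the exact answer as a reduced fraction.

P(V = 1 | obs) = 1/4

Enumerate traces; 16 have nonzero weight after conditioning:
  (V=1, Z=0, Y=0, U=0, W=1, X=0) weight 1/1152
  (V=1, Z=0, Y=0, U=0, W=1, X=1) weight 1/1152
  (V=1, Z=0, Y=0, U=0, W=3, X=0) weight 1/1152
  (V=1, Z=0, Y=0, U=0, W=3, X=1) weight 1/1152
  (V=1, Z=0, Y=1, U=0, W=1, X=0) weight 1/384
  (V=1, Z=0, Y=1, U=0, W=1, X=1) weight 1/384
  (V=1, Z=0, Y=1, U=0, W=3, X=0) weight 1/384
  (V=1, Z=0, Y=1, U=0, W=3, X=1) weight 1/384
  (V=3, Z=0, Y=0, U=0, W=1, X=0) weight 1/384
  … 7 more
Group by V:
  weight(V=1) = 1/72
  weight(V=3) = 1/24
Total weight = 1/72 + 1/24 = 1/18
P(V=1 | obs) = 1/72 / 1/18 = 1/4
P(V=3 | obs) = 1/24 / 1/18 = 3/4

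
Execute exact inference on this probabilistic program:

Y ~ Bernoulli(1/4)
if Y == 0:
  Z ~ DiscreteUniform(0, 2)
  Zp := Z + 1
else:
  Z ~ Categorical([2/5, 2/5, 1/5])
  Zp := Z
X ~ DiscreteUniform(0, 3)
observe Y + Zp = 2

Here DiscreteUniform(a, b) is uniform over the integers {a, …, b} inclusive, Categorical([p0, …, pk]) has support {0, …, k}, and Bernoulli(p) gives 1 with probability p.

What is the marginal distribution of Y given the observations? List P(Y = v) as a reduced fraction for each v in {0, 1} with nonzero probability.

P(Y=0) = 5/7, P(Y=1) = 2/7

Enumerate traces; 8 have nonzero weight after conditioning:
  (Y=0, Z=1, X=0) weight 1/16
  (Y=0, Z=1, X=1) weight 1/16
  (Y=0, Z=1, X=2) weight 1/16
  (Y=0, Z=1, X=3) weight 1/16
  (Y=1, Z=1, X=0) weight 1/40
  (Y=1, Z=1, X=1) weight 1/40
  (Y=1, Z=1, X=2) weight 1/40
  (Y=1, Z=1, X=3) weight 1/40
Group by Y:
  weight(Y=0) = 1/4
  weight(Y=1) = 1/10
Total weight = 1/4 + 1/10 = 7/20
P(Y=0 | obs) = 1/4 / 7/20 = 5/7
P(Y=1 | obs) = 1/10 / 7/20 = 2/7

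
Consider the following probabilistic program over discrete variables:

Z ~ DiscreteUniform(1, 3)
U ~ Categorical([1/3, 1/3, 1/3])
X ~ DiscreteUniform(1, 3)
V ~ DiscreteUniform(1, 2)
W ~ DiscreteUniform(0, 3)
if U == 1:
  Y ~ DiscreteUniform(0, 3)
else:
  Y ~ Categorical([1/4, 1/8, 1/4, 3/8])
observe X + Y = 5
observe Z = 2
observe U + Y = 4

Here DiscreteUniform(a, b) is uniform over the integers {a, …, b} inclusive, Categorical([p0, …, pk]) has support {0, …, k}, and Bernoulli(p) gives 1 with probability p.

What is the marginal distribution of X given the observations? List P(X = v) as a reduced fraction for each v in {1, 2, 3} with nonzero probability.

P(X=2) = 1/2, P(X=3) = 1/2

Enumerate traces; 16 have nonzero weight after conditioning:
  (Z=2, U=1, X=2, V=1, W=0, Y=3) weight 1/864
  (Z=2, U=1, X=2, V=1, W=1, Y=3) weight 1/864
  (Z=2, U=1, X=2, V=1, W=2, Y=3) weight 1/864
  (Z=2, U=1, X=2, V=1, W=3, Y=3) weight 1/864
  (Z=2, U=1, X=2, V=2, W=0, Y=3) weight 1/864
  (Z=2, U=1, X=2, V=2, W=1, Y=3) weight 1/864
  (Z=2, U=1, X=2, V=2, W=2, Y=3) weight 1/864
  (Z=2, U=1, X=2, V=2, W=3, Y=3) weight 1/864
  (Z=2, U=2, X=3, V=1, W=0, Y=2) weight 1/864
  … 7 more
Group by X:
  weight(X=2) = 1/108
  weight(X=3) = 1/108
Total weight = 1/108 + 1/108 = 1/54
P(X=2 | obs) = 1/108 / 1/54 = 1/2
P(X=3 | obs) = 1/108 / 1/54 = 1/2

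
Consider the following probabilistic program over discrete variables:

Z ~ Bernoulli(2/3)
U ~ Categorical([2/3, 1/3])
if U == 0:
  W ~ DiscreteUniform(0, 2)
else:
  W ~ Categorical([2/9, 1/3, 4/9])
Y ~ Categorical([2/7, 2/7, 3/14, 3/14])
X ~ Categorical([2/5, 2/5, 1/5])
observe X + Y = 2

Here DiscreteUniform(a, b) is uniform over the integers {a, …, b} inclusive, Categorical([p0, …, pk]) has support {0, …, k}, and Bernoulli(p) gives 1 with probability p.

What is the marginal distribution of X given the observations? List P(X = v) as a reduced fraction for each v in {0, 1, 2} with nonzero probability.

P(X=0) = 1/3, P(X=1) = 4/9, P(X=2) = 2/9

Enumerate traces; 36 have nonzero weight after conditioning:
  (Z=0, U=0, W=0, Y=0, X=2) weight 4/945
  (Z=0, U=0, W=0, Y=1, X=1) weight 8/945
  (Z=0, U=0, W=0, Y=2, X=0) weight 2/315
  (Z=0, U=0, W=1, Y=0, X=2) weight 4/945
  (Z=0, U=0, W=1, Y=1, X=1) weight 8/945
  (Z=0, U=0, W=1, Y=2, X=0) weight 2/315
  (Z=0, U=0, W=2, Y=0, X=2) weight 4/945
  (Z=0, U=0, W=2, Y=1, X=1) weight 8/945
  … 28 more
Group by X:
  weight(X=0) = 3/35
  weight(X=1) = 4/35
  weight(X=2) = 2/35
Total weight = 3/35 + 4/35 + 2/35 = 9/35
P(X=0 | obs) = 3/35 / 9/35 = 1/3
P(X=1 | obs) = 4/35 / 9/35 = 4/9
P(X=2 | obs) = 2/35 / 9/35 = 2/9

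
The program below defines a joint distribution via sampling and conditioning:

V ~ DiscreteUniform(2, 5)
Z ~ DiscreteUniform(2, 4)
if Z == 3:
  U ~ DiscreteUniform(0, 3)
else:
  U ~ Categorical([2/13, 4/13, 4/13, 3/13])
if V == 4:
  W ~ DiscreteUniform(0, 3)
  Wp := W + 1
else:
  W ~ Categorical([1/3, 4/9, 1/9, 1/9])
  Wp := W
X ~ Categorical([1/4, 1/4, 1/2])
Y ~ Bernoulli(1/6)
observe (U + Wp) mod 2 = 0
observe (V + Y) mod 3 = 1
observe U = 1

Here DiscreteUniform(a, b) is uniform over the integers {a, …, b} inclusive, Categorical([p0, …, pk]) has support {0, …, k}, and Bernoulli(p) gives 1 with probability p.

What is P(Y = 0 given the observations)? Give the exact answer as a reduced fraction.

Enumerate traces; 36 have nonzero weight after conditioning:
  (V=3, Z=2, U=1, W=1, X=0, Y=1) weight 1/2106
  (V=3, Z=2, U=1, W=1, X=1, Y=1) weight 1/2106
  (V=3, Z=2, U=1, W=1, X=2, Y=1) weight 1/1053
  (V=3, Z=2, U=1, W=3, X=0, Y=1) weight 1/8424
  (V=3, Z=2, U=1, W=3, X=1, Y=1) weight 1/8424
  (V=3, Z=2, U=1, W=3, X=2, Y=1) weight 1/4212
  (V=3, Z=3, U=1, W=1, X=0, Y=1) weight 1/2592
  (V=3, Z=3, U=1, W=1, X=1, Y=1) weight 1/2592
  (V=4, Z=2, U=1, W=0, X=0, Y=0) weight 5/3744
  … 27 more
Group by Y:
  weight(Y=0) = 25/832
  weight(Y=1) = 25/3744
Total weight = 25/832 + 25/3744 = 275/7488
P(Y=0 | obs) = 25/832 / 275/7488 = 9/11
P(Y=1 | obs) = 25/3744 / 275/7488 = 2/11

P(Y = 0 | obs) = 9/11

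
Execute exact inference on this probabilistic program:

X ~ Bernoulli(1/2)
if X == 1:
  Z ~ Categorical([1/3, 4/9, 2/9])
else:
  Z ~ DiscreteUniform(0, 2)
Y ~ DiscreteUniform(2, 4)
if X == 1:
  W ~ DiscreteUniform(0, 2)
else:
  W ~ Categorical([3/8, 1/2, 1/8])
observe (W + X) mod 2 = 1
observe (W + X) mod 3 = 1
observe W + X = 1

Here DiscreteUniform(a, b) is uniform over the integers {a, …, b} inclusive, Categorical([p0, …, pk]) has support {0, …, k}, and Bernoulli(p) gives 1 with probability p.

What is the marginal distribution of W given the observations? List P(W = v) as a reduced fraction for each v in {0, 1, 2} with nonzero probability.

Enumerate traces; 18 have nonzero weight after conditioning:
  (X=0, Z=0, Y=2, W=1) weight 1/36
  (X=0, Z=0, Y=3, W=1) weight 1/36
  (X=0, Z=0, Y=4, W=1) weight 1/36
  (X=0, Z=1, Y=2, W=1) weight 1/36
  (X=0, Z=1, Y=3, W=1) weight 1/36
  (X=0, Z=1, Y=4, W=1) weight 1/36
  (X=0, Z=2, Y=2, W=1) weight 1/36
  (X=0, Z=2, Y=3, W=1) weight 1/36
  (X=1, Z=0, Y=2, W=0) weight 1/54
  … 9 more
Group by W:
  weight(W=0) = 1/6
  weight(W=1) = 1/4
Total weight = 1/6 + 1/4 = 5/12
P(W=0 | obs) = 1/6 / 5/12 = 2/5
P(W=1 | obs) = 1/4 / 5/12 = 3/5

P(W=0) = 2/5, P(W=1) = 3/5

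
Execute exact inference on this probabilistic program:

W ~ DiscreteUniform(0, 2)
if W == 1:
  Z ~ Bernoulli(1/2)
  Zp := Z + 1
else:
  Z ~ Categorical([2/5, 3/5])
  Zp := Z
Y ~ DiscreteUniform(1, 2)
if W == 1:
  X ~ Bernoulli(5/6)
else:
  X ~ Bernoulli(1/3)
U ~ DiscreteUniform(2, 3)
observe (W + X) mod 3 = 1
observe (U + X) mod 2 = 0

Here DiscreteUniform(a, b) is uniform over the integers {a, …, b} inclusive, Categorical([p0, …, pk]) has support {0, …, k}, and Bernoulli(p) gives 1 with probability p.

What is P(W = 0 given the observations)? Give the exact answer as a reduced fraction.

Enumerate traces; 8 have nonzero weight after conditioning:
  (W=0, Z=0, Y=1, X=1, U=3) weight 1/90
  (W=0, Z=0, Y=2, X=1, U=3) weight 1/90
  (W=0, Z=1, Y=1, X=1, U=3) weight 1/60
  (W=0, Z=1, Y=2, X=1, U=3) weight 1/60
  (W=1, Z=0, Y=1, X=0, U=2) weight 1/144
  (W=1, Z=0, Y=2, X=0, U=2) weight 1/144
  (W=1, Z=1, Y=1, X=0, U=2) weight 1/144
  (W=1, Z=1, Y=2, X=0, U=2) weight 1/144
Group by W:
  weight(W=0) = 1/18
  weight(W=1) = 1/36
Total weight = 1/18 + 1/36 = 1/12
P(W=0 | obs) = 1/18 / 1/12 = 2/3
P(W=1 | obs) = 1/36 / 1/12 = 1/3

P(W = 0 | obs) = 2/3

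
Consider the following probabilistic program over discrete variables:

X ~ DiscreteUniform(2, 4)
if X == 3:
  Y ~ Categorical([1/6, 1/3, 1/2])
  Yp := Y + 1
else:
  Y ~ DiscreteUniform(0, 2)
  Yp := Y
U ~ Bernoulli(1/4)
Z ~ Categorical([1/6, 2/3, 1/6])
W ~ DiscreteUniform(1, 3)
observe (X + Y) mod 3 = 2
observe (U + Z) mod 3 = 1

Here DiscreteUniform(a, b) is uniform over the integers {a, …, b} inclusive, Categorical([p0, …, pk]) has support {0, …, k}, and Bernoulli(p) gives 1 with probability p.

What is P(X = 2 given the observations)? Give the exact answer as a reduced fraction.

Enumerate traces; 18 have nonzero weight after conditioning:
  (X=2, Y=0, U=0, Z=1, W=1) weight 1/54
  (X=2, Y=0, U=0, Z=1, W=2) weight 1/54
  (X=2, Y=0, U=0, Z=1, W=3) weight 1/54
  (X=2, Y=0, U=1, Z=0, W=1) weight 1/648
  (X=2, Y=0, U=1, Z=0, W=2) weight 1/648
  (X=2, Y=0, U=1, Z=0, W=3) weight 1/648
  (X=3, Y=2, U=0, Z=1, W=1) weight 1/36
  (X=3, Y=2, U=0, Z=1, W=2) weight 1/36
  (X=4, Y=1, U=0, Z=1, W=1) weight 1/54
  … 9 more
Group by X:
  weight(X=2) = 13/216
  weight(X=3) = 13/144
  weight(X=4) = 13/216
Total weight = 13/216 + 13/144 + 13/216 = 91/432
P(X=2 | obs) = 13/216 / 91/432 = 2/7
P(X=3 | obs) = 13/144 / 91/432 = 3/7
P(X=4 | obs) = 13/216 / 91/432 = 2/7

P(X = 2 | obs) = 2/7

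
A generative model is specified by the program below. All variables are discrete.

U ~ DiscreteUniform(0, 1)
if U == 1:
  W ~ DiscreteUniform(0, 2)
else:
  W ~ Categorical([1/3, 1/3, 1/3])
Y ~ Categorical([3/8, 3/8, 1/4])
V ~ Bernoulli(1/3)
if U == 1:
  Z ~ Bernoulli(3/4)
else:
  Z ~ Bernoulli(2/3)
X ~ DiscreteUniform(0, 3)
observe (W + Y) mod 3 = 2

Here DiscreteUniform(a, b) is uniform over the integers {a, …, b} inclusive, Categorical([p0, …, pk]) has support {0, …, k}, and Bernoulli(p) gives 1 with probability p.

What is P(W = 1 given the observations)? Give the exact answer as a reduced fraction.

P(W = 1 | obs) = 3/8

Enumerate traces; 96 have nonzero weight after conditioning:
  (U=0, W=0, Y=2, V=0, Z=0, X=0) weight 1/432
  (U=0, W=0, Y=2, V=0, Z=0, X=1) weight 1/432
  (U=0, W=0, Y=2, V=0, Z=0, X=2) weight 1/432
  (U=0, W=0, Y=2, V=0, Z=0, X=3) weight 1/432
  (U=0, W=0, Y=2, V=0, Z=1, X=0) weight 1/216
  (U=0, W=0, Y=2, V=0, Z=1, X=1) weight 1/216
  (U=0, W=0, Y=2, V=0, Z=1, X=2) weight 1/216
  (U=0, W=0, Y=2, V=0, Z=1, X=3) weight 1/216
  (U=0, W=1, Y=1, V=0, Z=0, X=0) weight 1/288
  (U=0, W=2, Y=0, V=0, Z=0, X=0) weight 1/288
  … 86 more
Group by W:
  weight(W=0) = 1/12
  weight(W=1) = 1/8
  weight(W=2) = 1/8
Total weight = 1/12 + 1/8 + 1/8 = 1/3
P(W=0 | obs) = 1/12 / 1/3 = 1/4
P(W=1 | obs) = 1/8 / 1/3 = 3/8
P(W=2 | obs) = 1/8 / 1/3 = 3/8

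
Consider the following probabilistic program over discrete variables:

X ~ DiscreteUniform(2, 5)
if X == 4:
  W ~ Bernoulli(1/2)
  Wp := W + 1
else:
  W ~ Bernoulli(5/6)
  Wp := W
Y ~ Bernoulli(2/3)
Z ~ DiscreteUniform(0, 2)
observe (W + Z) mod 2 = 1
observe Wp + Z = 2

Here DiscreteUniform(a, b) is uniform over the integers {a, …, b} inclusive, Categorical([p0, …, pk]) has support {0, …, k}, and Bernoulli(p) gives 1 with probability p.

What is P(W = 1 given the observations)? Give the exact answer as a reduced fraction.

Enumerate traces; 4 have nonzero weight after conditioning:
  (X=4, W=0, Y=0, Z=1) weight 1/72
  (X=4, W=0, Y=1, Z=1) weight 1/36
  (X=4, W=1, Y=0, Z=0) weight 1/72
  (X=4, W=1, Y=1, Z=0) weight 1/36
Group by W:
  weight(W=0) = 1/24
  weight(W=1) = 1/24
Total weight = 1/24 + 1/24 = 1/12
P(W=0 | obs) = 1/24 / 1/12 = 1/2
P(W=1 | obs) = 1/24 / 1/12 = 1/2

P(W = 1 | obs) = 1/2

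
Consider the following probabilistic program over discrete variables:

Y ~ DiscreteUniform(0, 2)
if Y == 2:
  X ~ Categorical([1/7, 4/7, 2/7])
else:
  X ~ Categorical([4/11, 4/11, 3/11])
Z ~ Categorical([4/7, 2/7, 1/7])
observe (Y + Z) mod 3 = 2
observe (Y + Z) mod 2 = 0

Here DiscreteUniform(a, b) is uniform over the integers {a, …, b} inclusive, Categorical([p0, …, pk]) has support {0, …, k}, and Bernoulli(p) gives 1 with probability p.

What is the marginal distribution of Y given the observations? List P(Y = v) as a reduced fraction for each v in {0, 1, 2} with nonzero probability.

P(Y=0) = 1/7, P(Y=1) = 2/7, P(Y=2) = 4/7

Enumerate traces; 9 have nonzero weight after conditioning:
  (Y=0, X=0, Z=2) weight 4/231
  (Y=0, X=1, Z=2) weight 4/231
  (Y=0, X=2, Z=2) weight 1/77
  (Y=1, X=0, Z=1) weight 8/231
  (Y=1, X=1, Z=1) weight 8/231
  (Y=1, X=2, Z=1) weight 2/77
  (Y=2, X=0, Z=0) weight 4/147
  (Y=2, X=1, Z=0) weight 16/147
  … 1 more
Group by Y:
  weight(Y=0) = 1/21
  weight(Y=1) = 2/21
  weight(Y=2) = 4/21
Total weight = 1/21 + 2/21 + 4/21 = 1/3
P(Y=0 | obs) = 1/21 / 1/3 = 1/7
P(Y=1 | obs) = 2/21 / 1/3 = 2/7
P(Y=2 | obs) = 4/21 / 1/3 = 4/7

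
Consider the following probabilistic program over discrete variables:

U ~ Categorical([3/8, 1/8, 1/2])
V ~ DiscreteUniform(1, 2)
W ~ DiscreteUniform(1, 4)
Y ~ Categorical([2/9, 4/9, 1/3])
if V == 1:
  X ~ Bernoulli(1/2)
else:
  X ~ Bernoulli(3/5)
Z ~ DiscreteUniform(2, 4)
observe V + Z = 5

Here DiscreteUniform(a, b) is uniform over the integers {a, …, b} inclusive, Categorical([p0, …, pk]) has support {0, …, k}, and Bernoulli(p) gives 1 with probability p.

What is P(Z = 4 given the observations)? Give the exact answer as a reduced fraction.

Enumerate traces; 144 have nonzero weight after conditioning:
  (U=0, V=1, W=1, Y=0, X=0, Z=4) weight 1/576
  (U=0, V=1, W=1, Y=0, X=1, Z=4) weight 1/576
  (U=0, V=1, W=1, Y=1, X=0, Z=4) weight 1/288
  (U=0, V=1, W=1, Y=1, X=1, Z=4) weight 1/288
  (U=0, V=1, W=1, Y=2, X=0, Z=4) weight 1/384
  (U=0, V=1, W=1, Y=2, X=1, Z=4) weight 1/384
  (U=0, V=1, W=2, Y=0, X=0, Z=4) weight 1/576
  (U=0, V=1, W=2, Y=0, X=1, Z=4) weight 1/576
  (U=0, V=2, W=1, Y=0, X=0, Z=3) weight 1/720
  … 135 more
Group by Z:
  weight(Z=3) = 1/6
  weight(Z=4) = 1/6
Total weight = 1/6 + 1/6 = 1/3
P(Z=3 | obs) = 1/6 / 1/3 = 1/2
P(Z=4 | obs) = 1/6 / 1/3 = 1/2

P(Z = 4 | obs) = 1/2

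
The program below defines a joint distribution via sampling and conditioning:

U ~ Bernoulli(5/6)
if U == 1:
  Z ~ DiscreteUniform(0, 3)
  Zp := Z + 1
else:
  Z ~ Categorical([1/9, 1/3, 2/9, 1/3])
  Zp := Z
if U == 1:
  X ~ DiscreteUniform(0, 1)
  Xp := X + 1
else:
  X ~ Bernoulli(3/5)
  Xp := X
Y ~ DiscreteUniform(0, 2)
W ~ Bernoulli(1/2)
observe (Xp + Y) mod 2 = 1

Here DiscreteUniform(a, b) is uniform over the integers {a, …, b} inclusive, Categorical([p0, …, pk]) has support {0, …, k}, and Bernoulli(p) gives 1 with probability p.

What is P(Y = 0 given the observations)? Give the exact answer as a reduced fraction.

P(Y = 0 | obs) = 31/91

Enumerate traces; 48 have nonzero weight after conditioning:
  (U=0, Z=0, X=0, Y=1, W=0) weight 1/810
  (U=0, Z=0, X=0, Y=1, W=1) weight 1/810
  (U=0, Z=0, X=1, Y=0, W=0) weight 1/540
  (U=0, Z=0, X=1, Y=0, W=1) weight 1/540
  (U=0, Z=0, X=1, Y=2, W=0) weight 1/540
  (U=0, Z=0, X=1, Y=2, W=1) weight 1/540
  (U=0, Z=1, X=0, Y=1, W=0) weight 1/270
  (U=0, Z=1, X=0, Y=1, W=1) weight 1/270
  … 40 more
Group by Y:
  weight(Y=0) = 31/180
  weight(Y=1) = 29/180
  weight(Y=2) = 31/180
Total weight = 31/180 + 29/180 + 31/180 = 91/180
P(Y=0 | obs) = 31/180 / 91/180 = 31/91
P(Y=1 | obs) = 29/180 / 91/180 = 29/91
P(Y=2 | obs) = 31/180 / 91/180 = 31/91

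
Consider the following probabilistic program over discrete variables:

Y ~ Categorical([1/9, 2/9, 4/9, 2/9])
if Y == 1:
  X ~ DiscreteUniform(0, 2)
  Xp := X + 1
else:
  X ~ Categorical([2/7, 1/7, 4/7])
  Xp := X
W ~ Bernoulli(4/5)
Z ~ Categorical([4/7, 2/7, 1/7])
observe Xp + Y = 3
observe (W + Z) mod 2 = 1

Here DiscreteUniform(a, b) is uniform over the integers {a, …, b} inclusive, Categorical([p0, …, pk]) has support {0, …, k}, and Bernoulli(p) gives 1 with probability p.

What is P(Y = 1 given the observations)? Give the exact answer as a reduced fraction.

P(Y = 1 | obs) = 7/19

Enumerate traces; 9 have nonzero weight after conditioning:
  (Y=1, X=1, W=0, Z=1) weight 4/945
  (Y=1, X=1, W=1, Z=0) weight 32/945
  (Y=1, X=1, W=1, Z=2) weight 8/945
  (Y=2, X=1, W=0, Z=1) weight 8/2205
  (Y=2, X=1, W=1, Z=0) weight 64/2205
  (Y=2, X=1, W=1, Z=2) weight 16/2205
  (Y=3, X=0, W=0, Z=1) weight 8/2205
  (Y=3, X=0, W=1, Z=0) weight 64/2205
  … 1 more
Group by Y:
  weight(Y=1) = 44/945
  weight(Y=2) = 88/2205
  weight(Y=3) = 88/2205
Total weight = 44/945 + 88/2205 + 88/2205 = 836/6615
P(Y=1 | obs) = 44/945 / 836/6615 = 7/19
P(Y=2 | obs) = 88/2205 / 836/6615 = 6/19
P(Y=3 | obs) = 88/2205 / 836/6615 = 6/19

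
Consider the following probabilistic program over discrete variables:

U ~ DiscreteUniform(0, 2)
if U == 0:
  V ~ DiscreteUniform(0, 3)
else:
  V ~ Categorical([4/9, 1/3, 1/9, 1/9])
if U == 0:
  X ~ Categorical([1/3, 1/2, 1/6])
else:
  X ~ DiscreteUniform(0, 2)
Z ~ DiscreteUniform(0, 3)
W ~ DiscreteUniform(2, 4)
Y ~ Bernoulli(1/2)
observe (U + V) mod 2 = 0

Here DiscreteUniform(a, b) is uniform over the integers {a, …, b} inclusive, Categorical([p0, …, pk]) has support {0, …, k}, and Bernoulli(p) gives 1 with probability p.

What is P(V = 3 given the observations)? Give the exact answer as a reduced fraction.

Enumerate traces; 432 have nonzero weight after conditioning:
  (U=0, V=0, X=0, Z=0, W=2, Y=0) weight 1/864
  (U=0, V=0, X=0, Z=0, W=2, Y=1) weight 1/864
  (U=0, V=0, X=0, Z=0, W=3, Y=0) weight 1/864
  (U=0, V=0, X=0, Z=0, W=3, Y=1) weight 1/864
  (U=0, V=0, X=0, Z=0, W=4, Y=0) weight 1/864
  (U=0, V=0, X=0, Z=0, W=4, Y=1) weight 1/864
  (U=0, V=0, X=0, Z=1, W=2, Y=0) weight 1/864
  (U=0, V=0, X=0, Z=1, W=2, Y=1) weight 1/864
  (U=0, V=2, X=0, Z=0, W=2, Y=0) weight 1/864
  (U=1, V=1, X=0, Z=0, W=2, Y=0) weight 1/648
  … 422 more
Group by V:
  weight(V=0) = 25/108
  weight(V=1) = 1/9
  weight(V=2) = 13/108
  weight(V=3) = 1/27
Total weight = 25/108 + 1/9 + 13/108 + 1/27 = 1/2
P(V=0 | obs) = 25/108 / 1/2 = 25/54
P(V=1 | obs) = 1/9 / 1/2 = 2/9
P(V=2 | obs) = 13/108 / 1/2 = 13/54
P(V=3 | obs) = 1/27 / 1/2 = 2/27

P(V = 3 | obs) = 2/27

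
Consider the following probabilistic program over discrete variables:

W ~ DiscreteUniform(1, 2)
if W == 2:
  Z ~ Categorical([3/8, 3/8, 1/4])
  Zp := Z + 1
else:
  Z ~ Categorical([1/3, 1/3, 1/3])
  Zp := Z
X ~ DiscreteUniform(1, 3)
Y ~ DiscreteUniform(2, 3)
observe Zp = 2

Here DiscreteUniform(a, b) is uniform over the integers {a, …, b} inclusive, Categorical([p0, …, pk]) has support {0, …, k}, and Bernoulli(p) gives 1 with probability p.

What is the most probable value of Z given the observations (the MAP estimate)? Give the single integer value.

Enumerate traces; 12 have nonzero weight after conditioning:
  (W=1, Z=2, X=1, Y=2) weight 1/36
  (W=1, Z=2, X=1, Y=3) weight 1/36
  (W=1, Z=2, X=2, Y=2) weight 1/36
  (W=1, Z=2, X=2, Y=3) weight 1/36
  (W=1, Z=2, X=3, Y=2) weight 1/36
  (W=1, Z=2, X=3, Y=3) weight 1/36
  (W=2, Z=1, X=1, Y=2) weight 1/32
  (W=2, Z=1, X=1, Y=3) weight 1/32
  … 4 more
Group by Z:
  weight(Z=1) = 3/16
  weight(Z=2) = 1/6
Total weight = 3/16 + 1/6 = 17/48
P(Z=1 | obs) = 3/16 / 17/48 = 9/17
P(Z=2 | obs) = 1/6 / 17/48 = 8/17
argmax = 1

argmax_v P(Z = v | obs) = 1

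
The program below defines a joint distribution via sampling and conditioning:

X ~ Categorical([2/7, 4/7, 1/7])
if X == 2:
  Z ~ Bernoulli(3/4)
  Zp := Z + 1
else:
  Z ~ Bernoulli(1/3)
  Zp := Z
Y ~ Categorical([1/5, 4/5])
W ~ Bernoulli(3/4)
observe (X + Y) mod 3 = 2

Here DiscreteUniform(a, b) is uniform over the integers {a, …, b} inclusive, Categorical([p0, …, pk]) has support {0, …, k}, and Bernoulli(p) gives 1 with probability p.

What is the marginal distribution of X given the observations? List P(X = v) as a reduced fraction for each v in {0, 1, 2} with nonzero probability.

Enumerate traces; 8 have nonzero weight after conditioning:
  (X=1, Z=0, Y=1, W=0) weight 8/105
  (X=1, Z=0, Y=1, W=1) weight 8/35
  (X=1, Z=1, Y=1, W=0) weight 4/105
  (X=1, Z=1, Y=1, W=1) weight 4/35
  (X=2, Z=0, Y=0, W=0) weight 1/560
  (X=2, Z=0, Y=0, W=1) weight 3/560
  (X=2, Z=1, Y=0, W=0) weight 3/560
  (X=2, Z=1, Y=0, W=1) weight 9/560
Group by X:
  weight(X=1) = 16/35
  weight(X=2) = 1/35
Total weight = 16/35 + 1/35 = 17/35
P(X=1 | obs) = 16/35 / 17/35 = 16/17
P(X=2 | obs) = 1/35 / 17/35 = 1/17

P(X=1) = 16/17, P(X=2) = 1/17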